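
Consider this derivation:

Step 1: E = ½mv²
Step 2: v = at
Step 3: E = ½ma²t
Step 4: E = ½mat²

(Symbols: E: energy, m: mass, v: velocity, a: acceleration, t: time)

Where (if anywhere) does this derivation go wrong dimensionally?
Step 3

Step 1: E = ½mv² → LHS [L^2 M T^-2], RHS [L^2 M T^-2] ✓
Step 2: v = at → LHS [L T^-1], RHS [L T^-1] ✓
Step 3: E = ½ma²t → LHS [L^2 M T^-2], RHS [L^2 M T^-3] ✗

The first dimensional inconsistency appears in step 3: E = ½ma²t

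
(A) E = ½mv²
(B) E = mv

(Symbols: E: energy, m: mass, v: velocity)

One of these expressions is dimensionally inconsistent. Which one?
(B)

(A) E = ½mv²: LHS [L^2 M T^-2], RHS [L^2 M T^-2] ✓
(B) E = mv: LHS [L^2 M T^-2], RHS [L M T^-1] ✗

Expression (B) E = mv is dimensionally incorrect.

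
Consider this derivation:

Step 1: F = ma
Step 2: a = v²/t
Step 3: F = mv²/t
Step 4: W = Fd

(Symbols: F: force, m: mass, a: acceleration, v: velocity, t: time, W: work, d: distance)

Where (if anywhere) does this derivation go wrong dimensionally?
Step 2

Step 1: F = ma → LHS [L M T^-2], RHS [L M T^-2] ✓
Step 2: a = v²/t → LHS [L T^-2], RHS [L^2 T^-3] ✗

The first dimensional inconsistency appears in step 2: a = v²/t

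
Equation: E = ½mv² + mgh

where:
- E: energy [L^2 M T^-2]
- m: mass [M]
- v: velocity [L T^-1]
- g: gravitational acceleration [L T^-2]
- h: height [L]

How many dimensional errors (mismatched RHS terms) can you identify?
0

LHS E: [L^2 M T^-2]
- ½mv²: [L^2 M T^-2] ✓
- mgh: [L^2 M T^-2] ✓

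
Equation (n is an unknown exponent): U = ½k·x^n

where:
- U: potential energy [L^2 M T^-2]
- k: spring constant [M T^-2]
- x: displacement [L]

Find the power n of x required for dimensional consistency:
n = 2

U has dimensions [L^2 M T^-2]; x has dimensions [L].
The rest of the RHS has dimensions [M T^-2], so x^n must supply [L^2].
With n = 2: ½k·x^2 has dimensions [L^2 M T^-2], matching the LHS ✓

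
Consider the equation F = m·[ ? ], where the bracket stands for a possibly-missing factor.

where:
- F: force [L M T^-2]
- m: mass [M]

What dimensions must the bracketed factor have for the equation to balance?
[L T^-2] — acceleration (e.g. a)

F has dimensions [L M T^-2]; m has dimensions [M].
The bracketed factor must supply [L M T^-2] / [M] = [L T^-2].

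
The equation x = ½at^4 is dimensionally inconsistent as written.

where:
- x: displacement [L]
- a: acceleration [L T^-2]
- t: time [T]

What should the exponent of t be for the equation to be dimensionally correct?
The exponent of t should be 2: x = ½at^2

The LHS x has dimensions [L]; t has dimensions [T].
As written, the RHS ½at^4 (exponent 4 on t) has dimensions [L T^2], which does not match.
With exponent 2, the RHS ½at^2 has dimensions [L], matching the LHS.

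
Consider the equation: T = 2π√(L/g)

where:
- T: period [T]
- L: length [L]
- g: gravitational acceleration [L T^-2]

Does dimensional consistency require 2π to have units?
No

T has dimensions [T] and √(L/g) already has dimensions [T], so the equation balances without 2π contributing any dimensions. 2π is a pure (dimensionless) number; changing or removing it would not affect dimensional consistency.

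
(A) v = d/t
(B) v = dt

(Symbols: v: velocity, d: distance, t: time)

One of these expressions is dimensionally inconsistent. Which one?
(B)

(A) v = d/t: LHS [L T^-1], RHS [L T^-1] ✓
(B) v = dt: LHS [L T^-1], RHS [L T] ✗

Expression (B) v = dt is dimensionally incorrect.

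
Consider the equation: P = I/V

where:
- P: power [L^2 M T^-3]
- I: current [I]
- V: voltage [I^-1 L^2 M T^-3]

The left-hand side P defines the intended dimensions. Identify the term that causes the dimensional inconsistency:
The right-hand side term I/V

P has dimensions [L^2 M T^-3], but I/V has dimensions [I^2 L^-2 M^-1 T^3], so the term I/V is dimensionally wrong for P.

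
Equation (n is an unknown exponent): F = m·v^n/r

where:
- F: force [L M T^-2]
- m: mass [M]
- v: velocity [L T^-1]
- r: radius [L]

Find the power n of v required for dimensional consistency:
n = 2

F has dimensions [L M T^-2]; v has dimensions [L T^-1].
The rest of the RHS has dimensions [L^-1 M], so v^n must supply [L^2 T^-2].
With n = 2: m·v^2/r has dimensions [L M T^-2], matching the LHS ✓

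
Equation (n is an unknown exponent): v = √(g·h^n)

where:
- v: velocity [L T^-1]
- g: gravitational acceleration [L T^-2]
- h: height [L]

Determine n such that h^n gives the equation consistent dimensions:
n = 1

v has dimensions [L T^-1]; h has dimensions [L].
With n = 1: √(g·h^1) has dimensions [L T^-1], matching the LHS ✓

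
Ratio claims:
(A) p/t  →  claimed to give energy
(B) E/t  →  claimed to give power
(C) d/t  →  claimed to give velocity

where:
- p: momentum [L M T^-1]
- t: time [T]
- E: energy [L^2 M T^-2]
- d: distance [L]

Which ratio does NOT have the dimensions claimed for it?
(A) p/t does not give energy

(A) p/t: [L M T^-2] ≠ energy [L^2 M T^-2] ✗
(B) E/t: [L^2 M T^-3] = power [L^2 M T^-3] ✓
(C) d/t: [L T^-1] = velocity [L T^-1] ✓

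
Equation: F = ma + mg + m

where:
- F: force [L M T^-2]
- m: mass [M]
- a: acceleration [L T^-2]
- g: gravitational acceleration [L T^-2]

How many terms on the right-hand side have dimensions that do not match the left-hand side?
1

LHS F: [L M T^-2]
- ma: [L M T^-2] ✓
- mg: [L M T^-2] ✓
- m: [M] ✗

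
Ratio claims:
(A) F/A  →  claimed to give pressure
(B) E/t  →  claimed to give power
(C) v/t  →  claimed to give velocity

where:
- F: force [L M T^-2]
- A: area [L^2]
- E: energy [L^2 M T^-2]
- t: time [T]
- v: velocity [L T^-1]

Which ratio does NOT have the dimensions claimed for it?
(C) v/t does not give velocity

(A) F/A: [L^-1 M T^-2] = pressure [L^-1 M T^-2] ✓
(B) E/t: [L^2 M T^-3] = power [L^2 M T^-3] ✓
(C) v/t: [L T^-2] ≠ velocity [L T^-1] ✗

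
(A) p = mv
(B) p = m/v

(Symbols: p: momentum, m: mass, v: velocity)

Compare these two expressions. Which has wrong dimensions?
(B)

(A) p = mv: LHS [L M T^-1], RHS [L M T^-1] ✓
(B) p = m/v: LHS [L M T^-1], RHS [L^-1 M T] ✗

Expression (B) p = m/v is dimensionally incorrect.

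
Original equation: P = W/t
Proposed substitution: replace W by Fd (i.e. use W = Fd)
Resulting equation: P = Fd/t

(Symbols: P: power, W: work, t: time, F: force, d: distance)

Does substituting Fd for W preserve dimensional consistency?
Yes

[W] = [L^2 M T^-2] and [Fd] = [L^2 M T^-2]. These match, so the substitution replaces a quantity by one of the same dimensions and the result P = Fd/t has LHS [L^2 M T^-3] vs RHS [L^2 M T^-3] — still consistent.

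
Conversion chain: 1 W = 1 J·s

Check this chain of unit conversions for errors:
The chain is incorrect (it contains an error).

Incorrect: Watt is J/s, not J·s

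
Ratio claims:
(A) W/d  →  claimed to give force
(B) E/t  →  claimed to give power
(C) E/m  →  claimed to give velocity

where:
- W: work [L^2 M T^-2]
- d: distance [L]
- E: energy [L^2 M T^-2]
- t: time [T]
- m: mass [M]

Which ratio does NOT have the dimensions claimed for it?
(C) E/m does not give velocity

(A) W/d: [L M T^-2] = force [L M T^-2] ✓
(B) E/t: [L^2 M T^-3] = power [L^2 M T^-3] ✓
(C) E/m: [L^2 T^-2] ≠ velocity [L T^-1] ✗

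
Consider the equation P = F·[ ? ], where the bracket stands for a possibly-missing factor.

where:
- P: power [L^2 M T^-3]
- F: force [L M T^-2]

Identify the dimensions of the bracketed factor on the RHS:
[L T^-1] — velocity (e.g. v)

P has dimensions [L^2 M T^-3]; F has dimensions [L M T^-2].
The bracketed factor must supply [L^2 M T^-3] / [L M T^-2] = [L T^-1].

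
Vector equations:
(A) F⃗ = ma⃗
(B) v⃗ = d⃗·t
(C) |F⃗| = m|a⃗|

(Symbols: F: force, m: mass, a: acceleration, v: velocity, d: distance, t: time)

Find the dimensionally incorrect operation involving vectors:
(B) v⃗ = d⃗·t

(A) F⃗ = ma⃗: LHS [L M T^-2], RHS [L M T^-2] ✓ — Force and acceleration are vectors, mass is a scalar
(B) v⃗ = d⃗·t: LHS [L T^-1], RHS [L T] ✗ — velocity is displacement per time; should be d⃗/t
(C) |F⃗| = m|a⃗|: LHS [L M T^-2], RHS [L M T^-2] ✓ — magnitudes of vectors are scalars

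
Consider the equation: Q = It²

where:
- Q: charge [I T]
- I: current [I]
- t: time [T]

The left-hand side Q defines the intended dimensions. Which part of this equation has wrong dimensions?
The right-hand side term It²

Q has dimensions [I T], but It² has dimensions [I T^2], so the term It² is dimensionally wrong for Q.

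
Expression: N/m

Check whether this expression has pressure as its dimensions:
No

The expression N/m has dimensions [M T^-2], but pressure has dimensions [L^-1 M T^-2].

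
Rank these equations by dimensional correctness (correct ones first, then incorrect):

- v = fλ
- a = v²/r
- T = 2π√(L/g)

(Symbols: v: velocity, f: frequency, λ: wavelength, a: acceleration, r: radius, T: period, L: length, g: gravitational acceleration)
Dimensionally correct: v = fλ, a = v²/r, T = 2π√(L/g)
Dimensionally incorrect: none
Ordered (correct first, then incorrect): v = fλ, a = v²/r, T = 2π√(L/g)

- v = fλ: LHS [L T^-1], RHS [L T^-1] → correct ✓
- a = v²/r: LHS [L T^-2], RHS [L T^-2] → correct ✓
- T = 2π√(L/g): LHS [T], RHS [T] → correct ✓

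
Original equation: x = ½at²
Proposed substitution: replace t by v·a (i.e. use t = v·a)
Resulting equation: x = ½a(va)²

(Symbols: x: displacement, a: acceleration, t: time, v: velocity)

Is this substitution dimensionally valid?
No

[t] = [T] and [v·a] = [L^2 T^-3]. These differ, so the substitution replaces a quantity by one of different dimensions and the result x = ½a(va)² has LHS [L] vs RHS [L^5 T^-8] — inconsistent.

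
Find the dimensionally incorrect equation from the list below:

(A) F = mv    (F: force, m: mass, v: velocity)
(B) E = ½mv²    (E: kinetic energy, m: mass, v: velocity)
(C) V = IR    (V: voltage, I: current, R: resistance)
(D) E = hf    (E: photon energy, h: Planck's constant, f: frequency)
(A) F = mv

The equation (A) F = mv is dimensionally incorrect.

LHS (F): [L M T^-2]
RHS (mv): [L M T^-1] ✗

The dimensions do not match. The other three equations balance.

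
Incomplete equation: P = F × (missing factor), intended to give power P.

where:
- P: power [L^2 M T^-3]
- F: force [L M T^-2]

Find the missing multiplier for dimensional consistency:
v (velocity), dimensions [L T^-1]

P has dimensions [L^2 M T^-3] and F has dimensions [L M T^-2].
The missing factor must have dimensions [L^2 M T^-3] / [L M T^-2] = [L T^-1], i.e. velocity (v).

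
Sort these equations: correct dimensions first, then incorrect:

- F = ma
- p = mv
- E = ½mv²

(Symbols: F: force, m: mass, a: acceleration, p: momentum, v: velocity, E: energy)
Dimensionally correct: F = ma, p = mv, E = ½mv²
Dimensionally incorrect: none
Ordered (correct first, then incorrect): F = ma, p = mv, E = ½mv²

- F = ma: LHS [L M T^-2], RHS [L M T^-2] → correct ✓
- p = mv: LHS [L M T^-1], RHS [L M T^-1] → correct ✓
- E = ½mv²: LHS [L^2 M T^-2], RHS [L^2 M T^-2] → correct ✓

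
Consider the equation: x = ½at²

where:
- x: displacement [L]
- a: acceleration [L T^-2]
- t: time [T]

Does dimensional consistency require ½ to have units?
No

x has dimensions [L] and at² already has dimensions [L], so the equation balances without ½ contributing any dimensions. ½ is a pure (dimensionless) number; changing or removing it would not affect dimensional consistency.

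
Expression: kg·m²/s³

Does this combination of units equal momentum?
No

The expression kg·m²/s³ has dimensions [L^2 M T^-3], but momentum has dimensions [L M T^-1].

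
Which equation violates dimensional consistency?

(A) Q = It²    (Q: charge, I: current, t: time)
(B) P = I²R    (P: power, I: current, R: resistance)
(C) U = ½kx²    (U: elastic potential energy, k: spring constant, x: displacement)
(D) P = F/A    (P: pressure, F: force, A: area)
(A) Q = It²

The equation (A) Q = It² is dimensionally incorrect.

LHS (Q): [I T]
RHS (It²): [I T^2] ✗

The dimensions do not match. The other three equations balance.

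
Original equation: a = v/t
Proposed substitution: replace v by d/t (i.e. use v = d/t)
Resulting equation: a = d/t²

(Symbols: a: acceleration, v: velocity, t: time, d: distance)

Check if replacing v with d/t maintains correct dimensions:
Yes

[v] = [L T^-1] and [d/t] = [L T^-1]. These match, so the substitution replaces a quantity by one of the same dimensions and the result a = d/t² has LHS [L T^-2] vs RHS [L T^-2] — still consistent.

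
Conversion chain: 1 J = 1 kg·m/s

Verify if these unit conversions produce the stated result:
The chain is incorrect (it contains an error).

Incorrect: Joule is kg·m²/s², not kg·m/s (that is momentum)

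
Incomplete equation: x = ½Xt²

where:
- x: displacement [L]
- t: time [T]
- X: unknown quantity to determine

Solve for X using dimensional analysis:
X = a (acceleration), dimensions [L T^-2]

x has dimensions [L]; the rest of the RHS (½ t²) has dimensions [T^2].
So X must have dimensions [L T^-2] — X = a (acceleration).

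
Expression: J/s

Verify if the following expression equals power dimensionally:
Yes

The expression J/s has dimensions [L^2 M T^-3], which is exactly power [L^2 M T^-3].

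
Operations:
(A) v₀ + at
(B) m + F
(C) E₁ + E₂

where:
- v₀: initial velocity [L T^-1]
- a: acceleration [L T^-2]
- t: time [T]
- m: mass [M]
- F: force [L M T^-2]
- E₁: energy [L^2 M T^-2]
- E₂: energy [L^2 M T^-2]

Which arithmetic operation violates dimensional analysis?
(B) m + F

(A) v₀ + at: v₀ [L T^-1] and at [L T^-1] — same dimensions ✓
(B) m + F: m [M] and F [L M T^-2] — different dimensions cannot be added/subtracted ✗
(C) E₁ + E₂: E₁ [L^2 M T^-2] and E₂ [L^2 M T^-2] — same dimensions ✓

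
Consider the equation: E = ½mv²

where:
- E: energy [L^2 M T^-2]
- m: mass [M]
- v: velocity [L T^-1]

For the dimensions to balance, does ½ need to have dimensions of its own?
No

E has dimensions [L^2 M T^-2] and mv² already has dimensions [L^2 M T^-2], so the equation balances without ½ contributing any dimensions. ½ is a pure (dimensionless) number; changing or removing it would not affect dimensional consistency.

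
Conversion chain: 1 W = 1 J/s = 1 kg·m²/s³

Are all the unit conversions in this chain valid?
The chain is correct (no errors).

Correct: Watt is Joule per second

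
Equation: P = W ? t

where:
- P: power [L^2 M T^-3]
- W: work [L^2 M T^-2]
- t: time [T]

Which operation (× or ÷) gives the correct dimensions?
division (÷): P = W ÷ t

P [L^2 M T^-3]; W [L^2 M T^-2]; t [T].
W × t → [L^2 M T^-1] ✗
W ÷ t → [L^2 M T^-3] ✓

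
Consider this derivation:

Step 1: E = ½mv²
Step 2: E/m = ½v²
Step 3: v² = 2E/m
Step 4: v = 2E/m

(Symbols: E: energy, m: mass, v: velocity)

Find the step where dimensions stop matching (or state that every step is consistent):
Step 4

Step 1: E = ½mv² → LHS [L^2 M T^-2], RHS [L^2 M T^-2] ✓
Step 2: E/m = ½v² → LHS [L^2 T^-2], RHS [L^2 T^-2] ✓
Step 3: v² = 2E/m → LHS [L^2 T^-2], RHS [L^2 T^-2] ✓
Step 4: v = 2E/m → LHS [L T^-1], RHS [L^2 T^-2] ✗

The first dimensional inconsistency appears in step 4: v = 2E/m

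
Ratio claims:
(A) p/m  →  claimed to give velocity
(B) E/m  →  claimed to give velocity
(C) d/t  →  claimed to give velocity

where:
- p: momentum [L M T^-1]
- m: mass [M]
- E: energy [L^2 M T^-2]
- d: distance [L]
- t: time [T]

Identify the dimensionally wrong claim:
(B) E/m does not give velocity

(A) p/m: [L T^-1] = velocity [L T^-1] ✓
(B) E/m: [L^2 T^-2] ≠ velocity [L T^-1] ✗
(C) d/t: [L T^-1] = velocity [L T^-1] ✓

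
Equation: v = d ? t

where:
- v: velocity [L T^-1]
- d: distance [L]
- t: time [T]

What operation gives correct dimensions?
division (÷): v = d ÷ t

v [L T^-1]; d [L]; t [T].
d × t → [L T] ✗
d ÷ t → [L T^-1] ✓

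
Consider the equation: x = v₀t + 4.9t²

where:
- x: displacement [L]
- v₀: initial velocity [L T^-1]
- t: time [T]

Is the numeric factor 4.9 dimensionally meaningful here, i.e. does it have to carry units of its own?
Yes

x has dimensions [L], while t² alone has dimensions [T^2]. For the equation to balance, the factor 4.9 must carry dimensions [L T^-2] — it is a dimensional constant (a numerical value of a physical quantity with its units suppressed), not a pure number.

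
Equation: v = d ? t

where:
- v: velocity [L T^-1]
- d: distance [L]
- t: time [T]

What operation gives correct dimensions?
division (÷): v = d ÷ t

v [L T^-1]; d [L]; t [T].
d × t → [L T] ✗
d ÷ t → [L T^-1] ✓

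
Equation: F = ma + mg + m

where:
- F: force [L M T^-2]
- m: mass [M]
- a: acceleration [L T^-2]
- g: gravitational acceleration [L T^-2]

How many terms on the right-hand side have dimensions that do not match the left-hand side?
1

LHS F: [L M T^-2]
- ma: [L M T^-2] ✓
- mg: [L M T^-2] ✓
- m: [M] ✗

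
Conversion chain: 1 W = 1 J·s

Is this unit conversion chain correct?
The chain is incorrect (it contains an error).

Incorrect: Watt is J/s, not J·s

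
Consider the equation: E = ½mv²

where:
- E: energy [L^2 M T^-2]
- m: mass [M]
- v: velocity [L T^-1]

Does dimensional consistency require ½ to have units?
No

E has dimensions [L^2 M T^-2] and mv² already has dimensions [L^2 M T^-2], so the equation balances without ½ contributing any dimensions. ½ is a pure (dimensionless) number; changing or removing it would not affect dimensional consistency.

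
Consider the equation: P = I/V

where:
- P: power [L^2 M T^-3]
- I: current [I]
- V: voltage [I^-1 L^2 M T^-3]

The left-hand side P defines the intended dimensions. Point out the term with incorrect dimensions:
The right-hand side term I/V

P has dimensions [L^2 M T^-3], but I/V has dimensions [I^2 L^-2 M^-1 T^3], so the term I/V is dimensionally wrong for P.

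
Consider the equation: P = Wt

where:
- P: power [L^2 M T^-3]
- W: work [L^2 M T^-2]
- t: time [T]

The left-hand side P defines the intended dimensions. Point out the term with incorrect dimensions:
The right-hand side term Wt

P has dimensions [L^2 M T^-3], but Wt has dimensions [L^2 M T^-1], so the term Wt is dimensionally wrong for P.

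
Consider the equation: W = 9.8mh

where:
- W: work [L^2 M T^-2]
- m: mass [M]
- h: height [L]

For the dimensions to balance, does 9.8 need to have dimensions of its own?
Yes

W has dimensions [L^2 M T^-2], while mh alone has dimensions [L M]. For the equation to balance, the factor 9.8 must carry dimensions [L T^-2] — it is a dimensional constant (a numerical value of a physical quantity with its units suppressed), not a pure number.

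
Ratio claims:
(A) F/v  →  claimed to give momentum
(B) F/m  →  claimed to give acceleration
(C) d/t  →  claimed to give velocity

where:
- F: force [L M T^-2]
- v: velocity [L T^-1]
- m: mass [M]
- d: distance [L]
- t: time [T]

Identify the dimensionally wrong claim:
(A) F/v does not give momentum

(A) F/v: [M T^-1] ≠ momentum [L M T^-1] ✗
(B) F/m: [L T^-2] = acceleration [L T^-2] ✓
(C) d/t: [L T^-1] = velocity [L T^-1] ✓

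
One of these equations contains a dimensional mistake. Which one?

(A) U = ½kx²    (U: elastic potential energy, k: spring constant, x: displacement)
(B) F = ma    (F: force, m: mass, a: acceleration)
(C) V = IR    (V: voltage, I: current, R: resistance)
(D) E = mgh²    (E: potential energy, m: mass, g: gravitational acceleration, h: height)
(D) E = mgh²

The equation (D) E = mgh² is dimensionally incorrect.

LHS (E): [L^2 M T^-2]
RHS (mgh²): [L^3 M T^-2] ✗

The dimensions do not match. The other three equations balance.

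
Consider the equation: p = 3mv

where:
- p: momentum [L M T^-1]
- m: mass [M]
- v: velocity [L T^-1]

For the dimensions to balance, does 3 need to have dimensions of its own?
No

p has dimensions [L M T^-1] and mv already has dimensions [L M T^-1], so the equation balances without 3 contributing any dimensions. 3 is a pure (dimensionless) number; changing or removing it would not affect dimensional consistency.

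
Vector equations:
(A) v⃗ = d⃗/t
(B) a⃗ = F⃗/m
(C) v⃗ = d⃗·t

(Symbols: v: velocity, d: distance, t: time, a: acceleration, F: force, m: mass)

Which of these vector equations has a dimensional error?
(C) v⃗ = d⃗·t

(A) v⃗ = d⃗/t: LHS [L T^-1], RHS [L T^-1] ✓ — displacement (vector) divided by time (scalar)
(B) a⃗ = F⃗/m: LHS [L T^-2], RHS [L T^-2] ✓ — force (vector) divided by mass (scalar)
(C) v⃗ = d⃗·t: LHS [L T^-1], RHS [L T] ✗ — velocity is displacement per time; should be d⃗/t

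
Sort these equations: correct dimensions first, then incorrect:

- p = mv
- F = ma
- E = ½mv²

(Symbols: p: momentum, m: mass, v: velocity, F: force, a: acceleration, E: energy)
Dimensionally correct: p = mv, F = ma, E = ½mv²
Dimensionally incorrect: none
Ordered (correct first, then incorrect): p = mv, F = ma, E = ½mv²

- p = mv: LHS [L M T^-1], RHS [L M T^-1] → correct ✓
- F = ma: LHS [L M T^-2], RHS [L M T^-2] → correct ✓
- E = ½mv²: LHS [L^2 M T^-2], RHS [L^2 M T^-2] → correct ✓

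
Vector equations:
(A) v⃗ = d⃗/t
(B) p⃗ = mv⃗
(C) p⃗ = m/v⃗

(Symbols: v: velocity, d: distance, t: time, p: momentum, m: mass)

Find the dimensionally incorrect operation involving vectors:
(C) p⃗ = m/v⃗

(A) v⃗ = d⃗/t: LHS [L T^-1], RHS [L T^-1] ✓ — displacement (vector) divided by time (scalar)
(B) p⃗ = mv⃗: LHS [L M T^-1], RHS [L M T^-1] ✓ — mass (scalar) times velocity (vector)
(C) p⃗ = m/v⃗: LHS [L M T^-1], RHS [L^-1 M T] ✗ — momentum is mass times velocity; should be mv⃗ (and division by a vector is undefined)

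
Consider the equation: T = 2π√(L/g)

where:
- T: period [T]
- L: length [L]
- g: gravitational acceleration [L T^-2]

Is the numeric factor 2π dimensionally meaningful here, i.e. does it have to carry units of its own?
No

T has dimensions [T] and √(L/g) already has dimensions [T], so the equation balances without 2π contributing any dimensions. 2π is a pure (dimensionless) number; changing or removing it would not affect dimensional consistency.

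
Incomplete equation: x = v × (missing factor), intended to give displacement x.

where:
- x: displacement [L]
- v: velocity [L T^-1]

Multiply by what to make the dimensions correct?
t (time), dimensions [T]

x has dimensions [L] and v has dimensions [L T^-1].
The missing factor must have dimensions [L] / [L T^-1] = [T], i.e. time (t).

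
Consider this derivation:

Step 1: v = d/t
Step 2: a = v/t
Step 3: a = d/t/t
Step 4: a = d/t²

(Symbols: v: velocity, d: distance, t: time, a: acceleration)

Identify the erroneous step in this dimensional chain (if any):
No step introduces an error — all steps are dimensionally consistent.

Step 1: v = d/t → LHS [L T^-1], RHS [L T^-1] ✓
Step 2: a = v/t → LHS [L T^-2], RHS [L T^-2] ✓
Step 3: a = d/t/t → LHS [L T^-2], RHS [L T^-2] ✓
Step 4: a = d/t² → LHS [L T^-2], RHS [L T^-2] ✓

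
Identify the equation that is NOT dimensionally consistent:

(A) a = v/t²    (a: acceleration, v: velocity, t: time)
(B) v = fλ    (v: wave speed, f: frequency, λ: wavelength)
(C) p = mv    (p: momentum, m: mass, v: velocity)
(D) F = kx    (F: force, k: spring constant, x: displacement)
(A) a = v/t²

The equation (A) a = v/t² is dimensionally incorrect.

LHS (a): [L T^-2]
RHS (v/t²): [L T^-3] ✗

The dimensions do not match. The other three equations balance.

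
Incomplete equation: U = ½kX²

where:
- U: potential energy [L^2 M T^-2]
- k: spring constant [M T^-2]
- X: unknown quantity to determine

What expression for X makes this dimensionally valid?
X = x (displacement), dimensions [L]

U has dimensions [L^2 M T^-2]; the rest of the RHS (½k) has dimensions [M T^-2].
So X² must have dimensions [L^2], i.e. X has dimensions [L] — X = x (displacement).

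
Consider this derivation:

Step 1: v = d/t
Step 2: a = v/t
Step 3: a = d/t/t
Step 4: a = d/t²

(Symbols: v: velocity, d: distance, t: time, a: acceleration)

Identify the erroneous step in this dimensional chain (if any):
No step introduces an error — all steps are dimensionally consistent.

Step 1: v = d/t → LHS [L T^-1], RHS [L T^-1] ✓
Step 2: a = v/t → LHS [L T^-2], RHS [L T^-2] ✓
Step 3: a = d/t/t → LHS [L T^-2], RHS [L T^-2] ✓
Step 4: a = d/t² → LHS [L T^-2], RHS [L T^-2] ✓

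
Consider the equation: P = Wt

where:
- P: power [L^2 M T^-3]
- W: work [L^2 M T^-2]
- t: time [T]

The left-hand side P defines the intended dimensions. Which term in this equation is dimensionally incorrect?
The right-hand side term Wt

P has dimensions [L^2 M T^-3], but Wt has dimensions [L^2 M T^-1], so the term Wt is dimensionally wrong for P.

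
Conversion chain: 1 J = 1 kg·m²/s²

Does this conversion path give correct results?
The chain is correct (no errors).

Correct: Joule is defined as kg·m²/s²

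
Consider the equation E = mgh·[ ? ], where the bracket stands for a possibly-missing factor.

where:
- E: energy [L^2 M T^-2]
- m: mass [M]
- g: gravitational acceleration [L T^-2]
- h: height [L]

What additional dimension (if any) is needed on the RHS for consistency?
Nothing is missing — the bracketed factor must be dimensionless.

E has dimensions [L^2 M T^-2] and mgh already has dimensions [L^2 M T^-2], so E = mgh is dimensionally complete.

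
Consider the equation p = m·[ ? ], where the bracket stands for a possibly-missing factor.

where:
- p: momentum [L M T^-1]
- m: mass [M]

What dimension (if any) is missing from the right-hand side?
[L T^-1] — velocity (e.g. v)

p has dimensions [L M T^-1]; m has dimensions [M].
The bracketed factor must supply [L M T^-1] / [M] = [L T^-1].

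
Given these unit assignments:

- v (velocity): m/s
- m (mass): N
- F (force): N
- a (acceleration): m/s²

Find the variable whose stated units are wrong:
m

The variable m (mass) should have units kg, not N.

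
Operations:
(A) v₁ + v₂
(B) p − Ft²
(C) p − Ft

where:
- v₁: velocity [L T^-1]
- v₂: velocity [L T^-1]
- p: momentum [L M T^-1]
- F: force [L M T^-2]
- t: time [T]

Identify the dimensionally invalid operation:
(B) p − Ft²

(A) v₁ + v₂: v₁ [L T^-1] and v₂ [L T^-1] — same dimensions ✓
(B) p − Ft²: p [L M T^-1] and Ft² [L M] — different dimensions cannot be added/subtracted ✗
(C) p − Ft: p [L M T^-1] and Ft [L M T^-1] — same dimensions ✓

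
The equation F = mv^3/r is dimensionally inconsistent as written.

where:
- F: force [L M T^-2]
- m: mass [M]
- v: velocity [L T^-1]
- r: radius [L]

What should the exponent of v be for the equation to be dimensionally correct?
The exponent of v should be 2: F = mv^2/r

The LHS F has dimensions [L M T^-2]; v has dimensions [L T^-1].
As written, the RHS mv^3/r (exponent 3 on v) has dimensions [L^2 M T^-3], which does not match.
With exponent 2, the RHS mv^2/r has dimensions [L M T^-2], matching the LHS.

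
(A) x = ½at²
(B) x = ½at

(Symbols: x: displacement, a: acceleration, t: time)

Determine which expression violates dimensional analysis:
(B)

(A) x = ½at²: LHS [L], RHS [L] ✓
(B) x = ½at: LHS [L], RHS [L T^-1] ✗

Expression (B) x = ½at is dimensionally incorrect.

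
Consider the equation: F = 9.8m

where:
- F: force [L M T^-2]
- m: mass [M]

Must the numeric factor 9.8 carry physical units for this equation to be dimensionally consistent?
Yes

F has dimensions [L M T^-2], while m alone has dimensions [M]. For the equation to balance, the factor 9.8 must carry dimensions [L T^-2] — it is a dimensional constant (a numerical value of a physical quantity with its units suppressed), not a pure number.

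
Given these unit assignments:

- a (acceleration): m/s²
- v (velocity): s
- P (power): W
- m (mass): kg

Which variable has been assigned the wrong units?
v

The variable v (velocity) should have units m/s, not s.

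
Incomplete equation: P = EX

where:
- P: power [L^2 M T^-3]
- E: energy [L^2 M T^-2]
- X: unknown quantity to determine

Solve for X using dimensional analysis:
X = f (inverse time / frequency (1/t)), dimensions [T^-1]

P has dimensions [L^2 M T^-3]; the rest of the RHS (E) has dimensions [L^2 M T^-2].
So X must have dimensions [T^-1] — X = f (inverse time / frequency (1/t)).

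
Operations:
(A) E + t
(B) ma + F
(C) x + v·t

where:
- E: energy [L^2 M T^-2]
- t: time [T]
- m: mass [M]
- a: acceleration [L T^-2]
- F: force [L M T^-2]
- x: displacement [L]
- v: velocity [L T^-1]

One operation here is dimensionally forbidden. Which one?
(A) E + t

(A) E + t: E [L^2 M T^-2] and t [T] — different dimensions cannot be added/subtracted ✗
(B) ma + F: ma [L M T^-2] and F [L M T^-2] — same dimensions ✓
(C) x + v·t: x [L] and v·t [L] — same dimensions ✓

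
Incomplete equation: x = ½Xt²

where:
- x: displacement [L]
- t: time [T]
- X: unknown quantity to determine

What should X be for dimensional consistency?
X = a (acceleration), dimensions [L T^-2]

x has dimensions [L]; the rest of the RHS (½ t²) has dimensions [T^2].
So X must have dimensions [L T^-2] — X = a (acceleration).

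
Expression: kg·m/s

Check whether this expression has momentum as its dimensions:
Yes

The expression kg·m/s has dimensions [L M T^-1], which is exactly momentum [L M T^-1].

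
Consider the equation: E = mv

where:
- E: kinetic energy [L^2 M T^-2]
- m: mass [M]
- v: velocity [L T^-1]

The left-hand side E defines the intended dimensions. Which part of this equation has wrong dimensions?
The right-hand side term mv

E has dimensions [L^2 M T^-2], but mv has dimensions [L M T^-1], so the term mv is dimensionally wrong for E.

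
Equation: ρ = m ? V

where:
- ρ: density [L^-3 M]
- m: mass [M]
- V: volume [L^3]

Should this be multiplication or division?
division (÷): ρ = m ÷ V

ρ [L^-3 M]; m [M]; V [L^3].
m × V → [L^3 M] ✗
m ÷ V → [L^-3 M] ✓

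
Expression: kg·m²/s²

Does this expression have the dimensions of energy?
Yes

The expression kg·m²/s² has dimensions [L^2 M T^-2], which is exactly energy [L^2 M T^-2].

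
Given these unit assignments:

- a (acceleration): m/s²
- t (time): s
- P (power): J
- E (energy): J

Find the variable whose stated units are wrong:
P

The variable P (power) should have units W, not J.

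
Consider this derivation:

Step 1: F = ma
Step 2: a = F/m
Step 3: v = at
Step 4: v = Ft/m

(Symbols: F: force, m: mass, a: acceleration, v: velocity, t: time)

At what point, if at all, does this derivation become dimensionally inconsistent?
No step introduces an error — all steps are dimensionally consistent.

Step 1: F = ma → LHS [L M T^-2], RHS [L M T^-2] ✓
Step 2: a = F/m → LHS [L T^-2], RHS [L T^-2] ✓
Step 3: v = at → LHS [L T^-1], RHS [L T^-1] ✓
Step 4: v = Ft/m → LHS [L T^-1], RHS [L T^-1] ✓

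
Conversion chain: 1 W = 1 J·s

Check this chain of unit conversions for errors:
The chain is incorrect (it contains an error).

Incorrect: Watt is J/s, not J·s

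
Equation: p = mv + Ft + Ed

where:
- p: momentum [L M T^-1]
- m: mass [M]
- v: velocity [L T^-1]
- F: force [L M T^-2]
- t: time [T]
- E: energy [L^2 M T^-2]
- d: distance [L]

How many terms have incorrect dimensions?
1

LHS p: [L M T^-1]
- mv: [L M T^-1] ✓
- Ft: [L M T^-1] ✓
- Ed: [L^3 M T^-2] ✗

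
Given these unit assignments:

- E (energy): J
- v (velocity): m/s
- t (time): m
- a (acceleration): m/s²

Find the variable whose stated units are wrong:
t

The variable t (time) should have units s, not m.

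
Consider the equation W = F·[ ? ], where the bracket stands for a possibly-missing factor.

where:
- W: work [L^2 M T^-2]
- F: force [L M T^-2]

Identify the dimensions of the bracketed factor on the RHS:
[L] — length (e.g. a distance d)

W has dimensions [L^2 M T^-2]; F has dimensions [L M T^-2].
The bracketed factor must supply [L^2 M T^-2] / [L M T^-2] = [L].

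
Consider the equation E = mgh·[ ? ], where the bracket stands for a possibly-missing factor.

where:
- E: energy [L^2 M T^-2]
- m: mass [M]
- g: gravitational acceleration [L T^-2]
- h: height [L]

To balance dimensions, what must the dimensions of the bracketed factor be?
Nothing is missing — the bracketed factor must be dimensionless.

E has dimensions [L^2 M T^-2] and mgh already has dimensions [L^2 M T^-2], so E = mgh is dimensionally complete.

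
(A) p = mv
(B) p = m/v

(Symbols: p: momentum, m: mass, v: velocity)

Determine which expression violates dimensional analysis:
(B)

(A) p = mv: LHS [L M T^-1], RHS [L M T^-1] ✓
(B) p = m/v: LHS [L M T^-1], RHS [L^-1 M T] ✗

Expression (B) p = m/v is dimensionally incorrect.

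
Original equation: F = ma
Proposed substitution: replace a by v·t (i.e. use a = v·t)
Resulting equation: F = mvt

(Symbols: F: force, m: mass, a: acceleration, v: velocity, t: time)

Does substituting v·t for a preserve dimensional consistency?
No

[a] = [L T^-2] and [v·t] = [L]. These differ, so the substitution replaces a quantity by one of different dimensions and the result F = mvt has LHS [L M T^-2] vs RHS [L M] — inconsistent.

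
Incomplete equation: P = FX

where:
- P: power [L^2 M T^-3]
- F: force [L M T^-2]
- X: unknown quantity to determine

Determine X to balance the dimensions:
X = v (velocity), dimensions [L T^-1]

P has dimensions [L^2 M T^-3]; the rest of the RHS (F) has dimensions [L M T^-2].
So X must have dimensions [L T^-1] — X = v (velocity).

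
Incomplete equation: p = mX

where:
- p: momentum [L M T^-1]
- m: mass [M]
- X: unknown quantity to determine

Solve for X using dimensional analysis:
X = v (velocity), dimensions [L T^-1]

p has dimensions [L M T^-1]; the rest of the RHS (m) has dimensions [M].
So X must have dimensions [L T^-1] — X = v (velocity).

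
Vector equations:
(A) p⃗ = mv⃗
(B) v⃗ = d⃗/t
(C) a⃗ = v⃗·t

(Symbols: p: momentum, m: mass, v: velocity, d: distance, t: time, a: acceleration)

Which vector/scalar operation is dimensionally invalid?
(C) a⃗ = v⃗·t

(A) p⃗ = mv⃗: LHS [L M T^-1], RHS [L M T^-1] ✓ — mass (scalar) times velocity (vector)
(B) v⃗ = d⃗/t: LHS [L T^-1], RHS [L T^-1] ✓ — displacement (vector) divided by time (scalar)
(C) a⃗ = v⃗·t: LHS [L T^-2], RHS [L] ✗ — acceleration is velocity per time; should be v⃗/t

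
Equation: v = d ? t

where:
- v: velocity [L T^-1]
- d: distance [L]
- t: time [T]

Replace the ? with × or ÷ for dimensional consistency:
division (÷): v = d ÷ t

v [L T^-1]; d [L]; t [T].
d × t → [L T] ✗
d ÷ t → [L T^-1] ✓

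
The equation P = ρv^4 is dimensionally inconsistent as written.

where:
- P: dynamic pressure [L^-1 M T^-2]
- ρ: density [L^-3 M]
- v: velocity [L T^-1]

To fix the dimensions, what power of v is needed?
The exponent of v should be 2: P = ρv^2

The LHS P has dimensions [L^-1 M T^-2]; v has dimensions [L T^-1].
As written, the RHS ρv^4 (exponent 4 on v) has dimensions [L M T^-4], which does not match.
With exponent 2, the RHS ρv^2 has dimensions [L^-1 M T^-2], matching the LHS.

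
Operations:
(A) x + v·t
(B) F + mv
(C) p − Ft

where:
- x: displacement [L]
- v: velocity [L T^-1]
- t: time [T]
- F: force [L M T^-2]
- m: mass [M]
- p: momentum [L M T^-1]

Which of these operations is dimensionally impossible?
(B) F + mv

(A) x + v·t: x [L] and v·t [L] — same dimensions ✓
(B) F + mv: F [L M T^-2] and mv [L M T^-1] — different dimensions cannot be added/subtracted ✗
(C) p − Ft: p [L M T^-1] and Ft [L M T^-1] — same dimensions ✓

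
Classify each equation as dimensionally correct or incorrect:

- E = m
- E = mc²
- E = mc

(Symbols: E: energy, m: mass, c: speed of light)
Dimensionally correct: E = mc²
Dimensionally incorrect: E = m, E = mc
Ordered (correct first, then incorrect): E = mc², E = m, E = mc

- E = m: LHS [L^2 M T^-2], RHS [M] → incorrect ✗
- E = mc²: LHS [L^2 M T^-2], RHS [L^2 M T^-2] → correct ✓
- E = mc: LHS [L^2 M T^-2], RHS [L M T^-1] → incorrect ✗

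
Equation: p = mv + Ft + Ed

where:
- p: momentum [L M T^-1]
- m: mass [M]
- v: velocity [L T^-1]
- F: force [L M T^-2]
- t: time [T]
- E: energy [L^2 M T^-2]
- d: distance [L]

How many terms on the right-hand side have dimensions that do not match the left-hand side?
1

LHS p: [L M T^-1]
- mv: [L M T^-1] ✓
- Ft: [L M T^-1] ✓
- Ed: [L^3 M T^-2] ✗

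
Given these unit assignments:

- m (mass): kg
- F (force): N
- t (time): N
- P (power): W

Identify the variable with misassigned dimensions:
t

The variable t (time) should have units s, not N.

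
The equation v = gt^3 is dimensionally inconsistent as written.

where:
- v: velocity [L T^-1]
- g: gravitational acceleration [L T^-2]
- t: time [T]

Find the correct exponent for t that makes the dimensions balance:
The exponent of t should be 1: v = gt

The LHS v has dimensions [L T^-1]; t has dimensions [T].
As written, the RHS gt^3 (exponent 3 on t) has dimensions [L T], which does not match.
With exponent 1, the RHS gt has dimensions [L T^-1], matching the LHS.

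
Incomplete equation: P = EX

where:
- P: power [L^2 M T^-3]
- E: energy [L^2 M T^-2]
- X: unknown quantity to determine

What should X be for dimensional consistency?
X = f (inverse time / frequency (1/t)), dimensions [T^-1]

P has dimensions [L^2 M T^-3]; the rest of the RHS (E) has dimensions [L^2 M T^-2].
So X must have dimensions [T^-1] — X = f (inverse time / frequency (1/t)).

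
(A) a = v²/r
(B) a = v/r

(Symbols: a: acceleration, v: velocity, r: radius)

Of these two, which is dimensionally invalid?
(B)

(A) a = v²/r: LHS [L T^-2], RHS [L T^-2] ✓
(B) a = v/r: LHS [L T^-2], RHS [T^-1] ✗

Expression (B) a = v/r is dimensionally incorrect.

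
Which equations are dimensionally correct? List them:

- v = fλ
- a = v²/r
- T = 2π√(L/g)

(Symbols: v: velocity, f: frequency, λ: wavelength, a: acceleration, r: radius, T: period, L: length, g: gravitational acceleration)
Dimensionally correct: v = fλ, a = v²/r, T = 2π√(L/g)
Dimensionally incorrect: none
Ordered (correct first, then incorrect): v = fλ, a = v²/r, T = 2π√(L/g)

- v = fλ: LHS [L T^-1], RHS [L T^-1] → correct ✓
- a = v²/r: LHS [L T^-2], RHS [L T^-2] → correct ✓
- T = 2π√(L/g): LHS [T], RHS [T] → correct ✓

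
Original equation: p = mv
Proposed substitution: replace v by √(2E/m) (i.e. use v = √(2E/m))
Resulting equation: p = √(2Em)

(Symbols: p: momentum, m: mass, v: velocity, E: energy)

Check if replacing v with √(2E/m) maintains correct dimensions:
Yes

[v] = [L T^-1] and [√(2E/m)] = [L T^-1]. These match, so the substitution replaces a quantity by one of the same dimensions and the result p = √(2Em) has LHS [L M T^-1] vs RHS [L M T^-1] — still consistent.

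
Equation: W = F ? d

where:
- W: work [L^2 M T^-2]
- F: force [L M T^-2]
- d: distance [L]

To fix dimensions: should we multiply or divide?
multiplication (×): W = F × d

W [L^2 M T^-2]; F [L M T^-2]; d [L].
F × d → [L^2 M T^-2] ✓
F ÷ d → [M T^-2] ✗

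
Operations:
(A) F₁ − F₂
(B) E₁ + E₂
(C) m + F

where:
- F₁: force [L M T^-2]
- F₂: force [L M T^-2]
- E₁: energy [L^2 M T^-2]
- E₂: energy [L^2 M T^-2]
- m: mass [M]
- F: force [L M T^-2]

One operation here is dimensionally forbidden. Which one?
(C) m + F

(A) F₁ − F₂: F₁ [L M T^-2] and F₂ [L M T^-2] — same dimensions ✓
(B) E₁ + E₂: E₁ [L^2 M T^-2] and E₂ [L^2 M T^-2] — same dimensions ✓
(C) m + F: m [M] and F [L M T^-2] — different dimensions cannot be added/subtracted ✗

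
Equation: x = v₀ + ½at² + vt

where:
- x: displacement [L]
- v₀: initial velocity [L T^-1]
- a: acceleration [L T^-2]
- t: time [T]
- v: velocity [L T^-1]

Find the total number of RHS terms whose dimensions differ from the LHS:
1

LHS x: [L]
- v₀: [L T^-1] ✗
- ½at²: [L] ✓
- vt: [L] ✓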